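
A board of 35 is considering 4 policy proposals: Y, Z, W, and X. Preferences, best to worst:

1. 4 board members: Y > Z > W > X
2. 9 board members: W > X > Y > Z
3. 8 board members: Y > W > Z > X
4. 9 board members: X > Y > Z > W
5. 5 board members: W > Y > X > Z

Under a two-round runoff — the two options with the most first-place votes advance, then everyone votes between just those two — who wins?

Y

Round 1 first-place votes: Y 12, Z 0, W 14, X 9.
W and Y advance.
Runoff: W is preferred to Y by 14 voters; Y by 21.
Y wins the runoff.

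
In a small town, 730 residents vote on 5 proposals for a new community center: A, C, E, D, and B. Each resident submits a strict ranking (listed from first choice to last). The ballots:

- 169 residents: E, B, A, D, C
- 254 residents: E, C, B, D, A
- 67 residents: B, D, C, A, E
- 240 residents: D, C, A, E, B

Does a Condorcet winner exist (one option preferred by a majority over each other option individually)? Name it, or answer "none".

E

E vs A: 423–307 for E.
E vs C: 423–307 for E.
E vs D: 423–307 for E.
E vs B: 663–67 for E.
E beats every other option head-to-head.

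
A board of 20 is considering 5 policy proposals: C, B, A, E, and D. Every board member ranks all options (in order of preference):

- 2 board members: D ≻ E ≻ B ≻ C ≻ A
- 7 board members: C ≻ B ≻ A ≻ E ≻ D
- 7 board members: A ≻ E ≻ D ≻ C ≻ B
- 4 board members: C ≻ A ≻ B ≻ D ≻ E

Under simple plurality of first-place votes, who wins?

C

First-place votes: C 11, B 0, A 7, E 0, D 2.
C has the most first-place votes.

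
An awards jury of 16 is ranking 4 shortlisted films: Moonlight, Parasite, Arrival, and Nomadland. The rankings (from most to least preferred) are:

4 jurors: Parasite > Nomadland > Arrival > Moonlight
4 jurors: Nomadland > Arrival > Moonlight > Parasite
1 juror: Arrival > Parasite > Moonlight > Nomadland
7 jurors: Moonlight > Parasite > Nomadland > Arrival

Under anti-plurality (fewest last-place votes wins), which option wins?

Last-place votes: Moonlight 4, Parasite 4, Arrival 7, Nomadland 1.
Nomadland is ranked last by the fewest voters, so Nomadland wins.

Nomadland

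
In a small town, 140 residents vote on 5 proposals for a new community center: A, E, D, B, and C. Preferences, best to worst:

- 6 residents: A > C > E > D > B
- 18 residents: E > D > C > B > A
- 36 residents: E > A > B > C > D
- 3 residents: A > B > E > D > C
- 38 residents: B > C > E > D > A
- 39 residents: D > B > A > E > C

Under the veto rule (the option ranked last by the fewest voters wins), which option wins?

E

Last-place votes: A 56, E 0, D 36, B 6, C 42.
E is ranked last by the fewest voters, so E wins.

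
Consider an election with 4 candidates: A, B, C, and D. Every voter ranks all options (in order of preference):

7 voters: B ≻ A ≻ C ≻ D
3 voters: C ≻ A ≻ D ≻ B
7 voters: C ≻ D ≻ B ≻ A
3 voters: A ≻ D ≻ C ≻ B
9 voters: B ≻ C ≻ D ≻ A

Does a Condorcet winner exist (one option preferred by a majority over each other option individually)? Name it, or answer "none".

B vs A: 23–6 for B.
B vs C: 16–13 for B.
B vs D: 16–13 for B.
B beats every other option head-to-head.

B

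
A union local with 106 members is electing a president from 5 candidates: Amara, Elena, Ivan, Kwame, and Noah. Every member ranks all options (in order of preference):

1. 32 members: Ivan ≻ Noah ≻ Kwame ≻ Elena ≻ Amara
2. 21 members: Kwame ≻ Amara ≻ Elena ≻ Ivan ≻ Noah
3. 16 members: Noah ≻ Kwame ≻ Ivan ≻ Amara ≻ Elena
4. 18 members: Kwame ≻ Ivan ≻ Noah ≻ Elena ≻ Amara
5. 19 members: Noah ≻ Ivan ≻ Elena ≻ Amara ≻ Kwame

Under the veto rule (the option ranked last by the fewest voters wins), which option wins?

Last-place votes: Amara 50, Elena 16, Ivan 0, Kwame 19, Noah 21.
Ivan is ranked last by the fewest voters, so Ivan wins.

Ivan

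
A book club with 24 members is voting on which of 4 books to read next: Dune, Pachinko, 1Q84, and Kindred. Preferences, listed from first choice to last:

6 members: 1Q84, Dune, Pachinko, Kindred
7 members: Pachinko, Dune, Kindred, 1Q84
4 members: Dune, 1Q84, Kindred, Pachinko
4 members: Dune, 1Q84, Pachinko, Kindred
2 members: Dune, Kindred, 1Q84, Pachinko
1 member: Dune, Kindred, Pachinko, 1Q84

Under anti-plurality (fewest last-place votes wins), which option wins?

Dune

Last-place votes: Dune 0, Pachinko 6, 1Q84 8, Kindred 10.
Dune is ranked last by the fewest voters, so Dune wins.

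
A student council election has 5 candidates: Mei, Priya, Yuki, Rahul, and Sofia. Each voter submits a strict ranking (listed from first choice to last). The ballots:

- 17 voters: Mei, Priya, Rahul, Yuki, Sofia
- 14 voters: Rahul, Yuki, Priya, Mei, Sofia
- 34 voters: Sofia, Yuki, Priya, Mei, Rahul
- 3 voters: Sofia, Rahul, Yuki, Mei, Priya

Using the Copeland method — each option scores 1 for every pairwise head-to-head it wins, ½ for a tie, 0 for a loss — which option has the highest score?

Sofia

Mei: beats Rahul; loses to Priya, Yuki, and Sofia → score 1.
Priya: beats Mei and Rahul; loses to Yuki and Sofia → score 2.
Yuki: beats Mei and Priya; ties Rahul; loses to Sofia → score 2.5.
Rahul: ties Yuki; loses to Mei, Priya, and Sofia → score 0.5.
Sofia: beats Mei, Priya, Yuki, and Rahul → score 4.
Sofia has the best pairwise record.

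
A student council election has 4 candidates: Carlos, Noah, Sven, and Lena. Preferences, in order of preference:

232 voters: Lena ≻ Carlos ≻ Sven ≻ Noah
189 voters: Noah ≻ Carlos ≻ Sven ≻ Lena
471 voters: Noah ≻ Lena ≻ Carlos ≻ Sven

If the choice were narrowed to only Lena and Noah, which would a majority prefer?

Voters preferring Lena to Noah: 232; preferring Noah to Lena: 660.
Noah wins the head-to-head.

Noah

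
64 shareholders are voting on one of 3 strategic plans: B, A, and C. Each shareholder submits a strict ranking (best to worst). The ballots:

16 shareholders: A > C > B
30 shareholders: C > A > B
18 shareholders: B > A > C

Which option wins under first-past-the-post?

C

First-place votes: B 18, A 16, C 30.
C has the most first-place votes.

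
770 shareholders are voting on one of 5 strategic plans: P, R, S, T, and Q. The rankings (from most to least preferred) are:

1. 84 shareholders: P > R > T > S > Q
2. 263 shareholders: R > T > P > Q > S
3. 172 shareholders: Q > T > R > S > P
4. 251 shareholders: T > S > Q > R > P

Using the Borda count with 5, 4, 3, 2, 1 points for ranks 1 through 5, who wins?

P: 84·5 + 263·3 + 172·1 + 251·1 = 1632
R: 84·4 + 263·5 + 172·3 + 251·2 = 2669
S: 84·2 + 263·1 + 172·2 + 251·4 = 1779
T: 84·3 + 263·4 + 172·4 + 251·5 = 3247
Q: 84·1 + 263·2 + 172·5 + 251·3 = 2223
T has the highest Borda score (3247).

T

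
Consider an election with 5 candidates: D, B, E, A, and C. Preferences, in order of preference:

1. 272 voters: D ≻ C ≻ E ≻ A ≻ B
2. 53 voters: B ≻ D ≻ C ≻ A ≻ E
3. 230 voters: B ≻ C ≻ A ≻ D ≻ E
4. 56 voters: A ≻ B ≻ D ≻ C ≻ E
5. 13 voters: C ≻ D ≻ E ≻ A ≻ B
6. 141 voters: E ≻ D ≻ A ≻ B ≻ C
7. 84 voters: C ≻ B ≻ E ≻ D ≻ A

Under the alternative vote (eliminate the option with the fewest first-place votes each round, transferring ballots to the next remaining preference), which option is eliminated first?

Round 1: D 272, B 283, E 141, A 56, C 97. Eliminate A.

A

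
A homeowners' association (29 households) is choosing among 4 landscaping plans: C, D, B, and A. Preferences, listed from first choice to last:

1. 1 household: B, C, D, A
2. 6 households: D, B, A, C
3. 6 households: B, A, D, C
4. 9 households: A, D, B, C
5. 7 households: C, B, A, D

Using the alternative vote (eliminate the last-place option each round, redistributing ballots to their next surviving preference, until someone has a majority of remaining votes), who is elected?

B

Round 1: C 7, D 6, B 7, A 9. Eliminate D.
Round 2: C 7, B 13, A 9. Eliminate C.
Round 3: B 20, A 9. B has a majority.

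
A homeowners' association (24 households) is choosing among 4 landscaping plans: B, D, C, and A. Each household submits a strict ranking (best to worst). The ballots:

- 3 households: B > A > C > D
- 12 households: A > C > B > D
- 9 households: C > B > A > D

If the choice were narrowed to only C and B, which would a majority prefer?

C

Voters preferring C to B: 21; preferring B to C: 3.
C wins the head-to-head.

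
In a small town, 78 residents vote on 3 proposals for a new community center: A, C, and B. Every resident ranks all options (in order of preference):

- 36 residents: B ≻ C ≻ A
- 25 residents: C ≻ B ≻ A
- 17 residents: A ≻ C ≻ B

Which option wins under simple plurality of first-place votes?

First-place votes: A 17, C 25, B 36.
B has the most first-place votes.

B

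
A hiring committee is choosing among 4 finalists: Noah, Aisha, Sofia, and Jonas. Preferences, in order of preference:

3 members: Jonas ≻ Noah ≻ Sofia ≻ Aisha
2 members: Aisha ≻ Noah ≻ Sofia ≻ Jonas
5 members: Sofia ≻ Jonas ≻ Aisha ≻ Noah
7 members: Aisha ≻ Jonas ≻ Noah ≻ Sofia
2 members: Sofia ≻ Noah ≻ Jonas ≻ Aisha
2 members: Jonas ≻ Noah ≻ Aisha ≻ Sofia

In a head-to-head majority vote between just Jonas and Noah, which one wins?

Jonas

Voters preferring Jonas to Noah: 17; preferring Noah to Jonas: 4.
Jonas wins the head-to-head.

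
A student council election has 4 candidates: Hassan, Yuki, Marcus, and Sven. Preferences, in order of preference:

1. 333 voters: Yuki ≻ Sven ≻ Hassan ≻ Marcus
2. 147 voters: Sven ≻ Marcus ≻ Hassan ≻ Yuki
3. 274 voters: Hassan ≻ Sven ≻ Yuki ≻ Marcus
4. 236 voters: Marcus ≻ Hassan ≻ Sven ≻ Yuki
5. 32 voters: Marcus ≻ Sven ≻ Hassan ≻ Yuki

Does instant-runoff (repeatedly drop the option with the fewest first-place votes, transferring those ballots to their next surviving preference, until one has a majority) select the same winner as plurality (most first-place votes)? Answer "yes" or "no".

yes

Instant-runoff — R1 Hassan 274, Yuki 333, Marcus 268, Sven 147 (Sven out); R2 Hassan 274, Yuki 333, Marcus 415 (Hassan out); R3 Yuki 607, Marcus 415 (Yuki winner). Winner: Yuki.
Plurality — first-place votes: Hassan 274, Yuki 333, Marcus 268, Sven 147. Winner: Yuki.
The two methods agree.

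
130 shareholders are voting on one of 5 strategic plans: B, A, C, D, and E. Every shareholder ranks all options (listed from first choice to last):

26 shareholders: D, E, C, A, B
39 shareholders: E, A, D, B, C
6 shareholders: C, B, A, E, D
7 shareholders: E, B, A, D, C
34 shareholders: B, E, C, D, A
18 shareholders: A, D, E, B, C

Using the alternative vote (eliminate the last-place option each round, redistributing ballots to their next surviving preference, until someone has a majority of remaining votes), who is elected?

E

Round 1: B 34, A 18, C 6, D 26, E 46. Eliminate C.
Round 2: B 40, A 18, D 26, E 46. Eliminate A.
Round 3: B 40, D 44, E 46. Eliminate B.
Round 4: D 44, E 86. E has a majority.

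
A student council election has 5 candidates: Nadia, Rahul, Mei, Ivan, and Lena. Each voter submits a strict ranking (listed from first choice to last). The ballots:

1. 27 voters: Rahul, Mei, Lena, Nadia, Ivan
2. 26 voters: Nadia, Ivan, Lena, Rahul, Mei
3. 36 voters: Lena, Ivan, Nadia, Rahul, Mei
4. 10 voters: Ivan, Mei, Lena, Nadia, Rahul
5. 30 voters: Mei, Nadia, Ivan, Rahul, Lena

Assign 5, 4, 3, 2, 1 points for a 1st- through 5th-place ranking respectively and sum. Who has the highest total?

Nadia: 27·2 + 26·5 + 36·3 + 10·2 + 30·4 = 432
Rahul: 27·5 + 26·2 + 36·2 + 10·1 + 30·2 = 329
Mei: 27·4 + 26·1 + 36·1 + 10·4 + 30·5 = 360
Ivan: 27·1 + 26·4 + 36·4 + 10·5 + 30·3 = 415
Lena: 27·3 + 26·3 + 36·5 + 10·3 + 30·1 = 399
Nadia has the highest Borda score (432).

Nadia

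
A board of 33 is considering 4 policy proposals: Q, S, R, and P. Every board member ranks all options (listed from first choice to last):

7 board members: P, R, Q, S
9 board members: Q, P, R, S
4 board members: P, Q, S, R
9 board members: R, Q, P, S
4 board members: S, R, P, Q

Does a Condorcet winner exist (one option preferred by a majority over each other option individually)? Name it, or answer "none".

Checking pairwise contests:
R beats Q 20–13.
Q beats S 29–4.
P beats R 20–13.
Q beats P 18–15.
Every option loses at least one head-to-head, so there is no Condorcet winner.

none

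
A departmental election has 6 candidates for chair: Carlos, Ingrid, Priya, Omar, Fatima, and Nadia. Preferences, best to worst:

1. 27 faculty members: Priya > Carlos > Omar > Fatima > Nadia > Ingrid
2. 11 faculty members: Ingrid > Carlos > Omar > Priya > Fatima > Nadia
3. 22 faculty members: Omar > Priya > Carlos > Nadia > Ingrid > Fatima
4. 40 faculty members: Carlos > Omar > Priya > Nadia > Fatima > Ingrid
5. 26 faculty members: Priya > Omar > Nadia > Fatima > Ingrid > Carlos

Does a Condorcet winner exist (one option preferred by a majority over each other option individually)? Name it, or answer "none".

Checking pairwise contests:
Priya beats Carlos 75–51.
Carlos beats Ingrid 89–37.
Omar beats Priya 73–53.
Carlos beats Omar 78–48.
Carlos beats Fatima 100–26.
Carlos beats Nadia 100–26.
Every option loses at least one head-to-head, so there is no Condorcet winner.

none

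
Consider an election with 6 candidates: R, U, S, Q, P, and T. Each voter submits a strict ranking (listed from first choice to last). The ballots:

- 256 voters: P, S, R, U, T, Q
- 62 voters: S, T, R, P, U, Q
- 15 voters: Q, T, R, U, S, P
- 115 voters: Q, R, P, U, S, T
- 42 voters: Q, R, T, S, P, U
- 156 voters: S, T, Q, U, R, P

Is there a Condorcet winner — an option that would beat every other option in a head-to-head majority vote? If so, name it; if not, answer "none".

none

Checking pairwise contests:
S beats R 474–172.
R beats U 490–156.
P beats S 371–275.
S beats Q 474–172.
R beats P 390–256.
R beats T 413–233.
Every option loses at least one head-to-head, so there is no Condorcet winner.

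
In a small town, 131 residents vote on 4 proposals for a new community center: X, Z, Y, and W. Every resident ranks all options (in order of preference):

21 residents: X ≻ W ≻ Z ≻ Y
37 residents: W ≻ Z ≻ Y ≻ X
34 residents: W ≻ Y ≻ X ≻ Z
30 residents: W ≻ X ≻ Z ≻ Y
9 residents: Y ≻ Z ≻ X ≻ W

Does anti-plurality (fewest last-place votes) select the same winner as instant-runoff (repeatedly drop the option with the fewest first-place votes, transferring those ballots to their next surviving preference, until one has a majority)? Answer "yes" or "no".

yes

Anti-plurality — last-place votes: X 37, Z 34, Y 51, W 9. Winner: W.
Instant-runoff — R1 X 21, Z 0, Y 9, W 101 (W winner). Winner: W.
The two methods agree.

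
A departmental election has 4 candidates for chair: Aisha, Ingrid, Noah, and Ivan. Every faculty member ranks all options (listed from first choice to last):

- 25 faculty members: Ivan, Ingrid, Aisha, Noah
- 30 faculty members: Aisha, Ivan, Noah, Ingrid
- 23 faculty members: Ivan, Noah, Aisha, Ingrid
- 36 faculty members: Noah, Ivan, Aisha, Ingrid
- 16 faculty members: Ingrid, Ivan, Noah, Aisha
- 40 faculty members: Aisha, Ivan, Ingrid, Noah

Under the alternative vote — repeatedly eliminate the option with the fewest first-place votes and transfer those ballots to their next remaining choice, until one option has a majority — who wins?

Round 1: Aisha 70, Ingrid 16, Noah 36, Ivan 48. Eliminate Ingrid.
Round 2: Aisha 70, Noah 36, Ivan 64. Eliminate Noah.
Round 3: Aisha 70, Ivan 100. Ivan has a majority.

Ivan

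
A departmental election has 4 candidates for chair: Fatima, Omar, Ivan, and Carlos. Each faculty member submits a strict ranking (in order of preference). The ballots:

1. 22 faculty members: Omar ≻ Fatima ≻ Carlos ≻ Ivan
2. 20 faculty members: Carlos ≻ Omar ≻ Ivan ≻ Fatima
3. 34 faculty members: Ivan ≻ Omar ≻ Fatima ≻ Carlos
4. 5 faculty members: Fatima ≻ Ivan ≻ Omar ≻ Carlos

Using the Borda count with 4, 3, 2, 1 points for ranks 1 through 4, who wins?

Omar

Fatima: 22·3 + 20·1 + 34·2 + 5·4 = 174
Omar: 22·4 + 20·3 + 34·3 + 5·2 = 260
Ivan: 22·1 + 20·2 + 34·4 + 5·3 = 213
Carlos: 22·2 + 20·4 + 34·1 + 5·1 = 163
Omar has the highest Borda score (260).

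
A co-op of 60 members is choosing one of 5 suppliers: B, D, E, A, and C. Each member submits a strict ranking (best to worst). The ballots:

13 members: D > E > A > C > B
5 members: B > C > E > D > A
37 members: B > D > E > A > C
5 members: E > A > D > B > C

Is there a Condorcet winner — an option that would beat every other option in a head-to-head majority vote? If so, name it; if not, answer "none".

B vs D: 42–18 for B.
B vs E: 42–18 for B.
B vs A: 42–18 for B.
B vs C: 47–13 for B.
B beats every other option head-to-head.

B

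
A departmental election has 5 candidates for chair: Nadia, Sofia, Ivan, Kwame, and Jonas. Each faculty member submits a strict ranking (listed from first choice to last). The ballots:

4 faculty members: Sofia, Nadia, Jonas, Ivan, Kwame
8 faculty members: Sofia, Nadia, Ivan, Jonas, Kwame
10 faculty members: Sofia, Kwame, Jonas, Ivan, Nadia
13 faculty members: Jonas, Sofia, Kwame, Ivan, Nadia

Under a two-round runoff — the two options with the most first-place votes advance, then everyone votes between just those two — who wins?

Round 1 first-place votes: Nadia 0, Sofia 22, Ivan 0, Kwame 0, Jonas 13.
Sofia and Jonas advance.
Runoff: Sofia is preferred to Jonas by 22 voters; Jonas by 13.
Sofia wins the runoff.

Sofia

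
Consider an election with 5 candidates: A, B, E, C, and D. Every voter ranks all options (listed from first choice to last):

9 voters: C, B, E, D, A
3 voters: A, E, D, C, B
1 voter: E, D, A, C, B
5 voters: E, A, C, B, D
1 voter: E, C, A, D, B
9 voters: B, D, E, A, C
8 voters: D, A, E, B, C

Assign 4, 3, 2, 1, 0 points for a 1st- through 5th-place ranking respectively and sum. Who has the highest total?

E

A: 9·0 + 3·4 + 1·2 + 5·3 + 1·2 + 9·1 + 8·3 = 64
B: 9·3 + 3·0 + 1·0 + 5·1 + 1·0 + 9·4 + 8·1 = 76
E: 9·2 + 3·3 + 1·4 + 5·4 + 1·4 + 9·2 + 8·2 = 89
C: 9·4 + 3·1 + 1·1 + 5·2 + 1·3 + 9·0 + 8·0 = 53
D: 9·1 + 3·2 + 1·3 + 5·0 + 1·1 + 9·3 + 8·4 = 78
E has the highest Borda score (89).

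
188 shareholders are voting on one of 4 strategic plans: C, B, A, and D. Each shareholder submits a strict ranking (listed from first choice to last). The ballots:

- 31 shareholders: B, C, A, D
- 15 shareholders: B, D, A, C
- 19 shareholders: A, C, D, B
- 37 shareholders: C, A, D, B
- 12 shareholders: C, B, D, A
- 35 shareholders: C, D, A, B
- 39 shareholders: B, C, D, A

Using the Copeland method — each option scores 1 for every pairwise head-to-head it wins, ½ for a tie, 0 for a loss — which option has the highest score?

C: beats B, A, and D → score 3.
B: beats A and D; loses to C → score 2.
A: loses to C, B, and D → score 0.
D: beats A; loses to C and B → score 1.
C has the best pairwise record.

C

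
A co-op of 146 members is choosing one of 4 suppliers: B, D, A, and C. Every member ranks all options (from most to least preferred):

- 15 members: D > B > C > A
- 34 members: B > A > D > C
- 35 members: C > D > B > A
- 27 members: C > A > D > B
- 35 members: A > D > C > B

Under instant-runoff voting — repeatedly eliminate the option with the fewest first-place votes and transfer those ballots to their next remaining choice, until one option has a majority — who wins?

C

Round 1: B 34, D 15, A 35, C 62. Eliminate D.
Round 2: B 49, A 35, C 62. Eliminate A.
Round 3: B 49, C 97. C has a majority.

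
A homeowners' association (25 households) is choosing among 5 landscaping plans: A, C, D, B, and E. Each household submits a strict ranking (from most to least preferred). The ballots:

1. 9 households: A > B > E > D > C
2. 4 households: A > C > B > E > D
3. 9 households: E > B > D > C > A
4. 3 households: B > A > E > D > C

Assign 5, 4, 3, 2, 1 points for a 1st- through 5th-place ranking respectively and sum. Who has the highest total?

A: 9·5 + 4·5 + 9·1 + 3·4 = 86
C: 9·1 + 4·4 + 9·2 + 3·1 = 46
D: 9·2 + 4·1 + 9·3 + 3·2 = 55
B: 9·4 + 4·3 + 9·4 + 3·5 = 99
E: 9·3 + 4·2 + 9·5 + 3·3 = 89
B has the highest Borda score (99).

B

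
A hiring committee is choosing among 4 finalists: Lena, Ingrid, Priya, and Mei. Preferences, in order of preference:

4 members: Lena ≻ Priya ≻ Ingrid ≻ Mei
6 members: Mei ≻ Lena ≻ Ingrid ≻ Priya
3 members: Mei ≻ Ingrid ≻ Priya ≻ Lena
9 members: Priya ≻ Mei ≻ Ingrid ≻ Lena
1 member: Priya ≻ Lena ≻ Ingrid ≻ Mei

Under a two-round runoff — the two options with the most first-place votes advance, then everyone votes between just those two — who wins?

Priya

Round 1 first-place votes: Lena 4, Ingrid 0, Priya 10, Mei 9.
Priya and Mei advance.
Runoff: Priya is preferred to Mei by 14 voters; Mei by 9.
Priya wins the runoff.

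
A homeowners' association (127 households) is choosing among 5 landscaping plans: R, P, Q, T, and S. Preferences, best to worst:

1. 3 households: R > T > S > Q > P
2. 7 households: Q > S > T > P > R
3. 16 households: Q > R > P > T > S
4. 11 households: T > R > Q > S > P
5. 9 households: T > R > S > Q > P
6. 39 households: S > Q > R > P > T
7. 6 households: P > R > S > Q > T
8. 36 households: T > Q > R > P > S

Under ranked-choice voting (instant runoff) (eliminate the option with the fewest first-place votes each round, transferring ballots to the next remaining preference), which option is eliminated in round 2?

P

Round 1: R 3, P 6, Q 23, T 56, S 39. Eliminate R.
Round 2: P 6, Q 23, T 59, S 39. Eliminate P.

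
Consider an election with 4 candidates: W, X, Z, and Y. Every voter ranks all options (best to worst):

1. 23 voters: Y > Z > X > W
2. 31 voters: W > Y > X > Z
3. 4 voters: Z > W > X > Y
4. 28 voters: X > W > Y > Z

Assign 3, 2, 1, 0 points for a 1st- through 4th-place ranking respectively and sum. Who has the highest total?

W: 23·0 + 31·3 + 4·2 + 28·2 = 157
X: 23·1 + 31·1 + 4·1 + 28·3 = 142
Z: 23·2 + 31·0 + 4·3 + 28·0 = 58
Y: 23·3 + 31·2 + 4·0 + 28·1 = 159
Y has the highest Borda score (159).

Y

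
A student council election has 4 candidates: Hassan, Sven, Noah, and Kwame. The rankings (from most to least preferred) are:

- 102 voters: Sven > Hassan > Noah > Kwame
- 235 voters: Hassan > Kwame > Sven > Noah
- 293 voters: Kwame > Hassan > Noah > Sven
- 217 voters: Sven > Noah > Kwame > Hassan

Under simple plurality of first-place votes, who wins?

Sven

First-place votes: Hassan 235, Sven 319, Noah 0, Kwame 293.
Sven has the most first-place votes.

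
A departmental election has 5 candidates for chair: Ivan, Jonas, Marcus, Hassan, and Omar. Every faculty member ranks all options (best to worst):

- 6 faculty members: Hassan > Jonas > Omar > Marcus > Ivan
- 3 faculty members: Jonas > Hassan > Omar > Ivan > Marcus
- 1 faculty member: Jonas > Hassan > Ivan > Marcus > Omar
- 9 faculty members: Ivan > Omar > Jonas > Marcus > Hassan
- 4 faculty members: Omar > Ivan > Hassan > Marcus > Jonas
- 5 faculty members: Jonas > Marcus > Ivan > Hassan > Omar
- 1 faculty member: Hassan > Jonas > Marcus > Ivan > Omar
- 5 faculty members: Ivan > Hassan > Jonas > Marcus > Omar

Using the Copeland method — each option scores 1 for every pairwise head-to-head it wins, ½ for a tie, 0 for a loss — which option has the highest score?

Ivan

Ivan: beats Jonas, Marcus, Hassan, and Omar → score 4.
Jonas: beats Marcus, Hassan, and Omar; loses to Ivan → score 3.
Marcus: loses to Ivan, Jonas, Hassan, and Omar → score 0.
Hassan: beats Marcus and Omar; loses to Ivan and Jonas → score 2.
Omar: beats Marcus; loses to Ivan, Jonas, and Hassan → score 1.
Ivan has the best pairwise record.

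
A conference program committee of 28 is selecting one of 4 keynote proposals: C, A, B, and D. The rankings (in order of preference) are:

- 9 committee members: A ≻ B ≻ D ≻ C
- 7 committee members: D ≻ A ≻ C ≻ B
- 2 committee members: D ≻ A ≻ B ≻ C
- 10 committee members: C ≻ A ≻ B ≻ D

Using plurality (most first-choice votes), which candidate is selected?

First-place votes: C 10, A 9, B 0, D 9.
C has the most first-place votes.

C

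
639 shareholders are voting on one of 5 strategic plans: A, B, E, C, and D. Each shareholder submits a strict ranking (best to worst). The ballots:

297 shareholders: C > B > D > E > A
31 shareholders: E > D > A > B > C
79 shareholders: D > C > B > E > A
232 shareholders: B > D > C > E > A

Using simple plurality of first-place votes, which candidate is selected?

C

First-place votes: A 0, B 232, E 31, C 297, D 79.
C has the most first-place votes.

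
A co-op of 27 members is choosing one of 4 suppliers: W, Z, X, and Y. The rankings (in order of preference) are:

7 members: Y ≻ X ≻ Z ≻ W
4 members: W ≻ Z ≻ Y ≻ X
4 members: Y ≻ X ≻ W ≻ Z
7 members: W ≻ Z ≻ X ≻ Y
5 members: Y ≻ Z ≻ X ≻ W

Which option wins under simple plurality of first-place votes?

First-place votes: W 11, Z 0, X 0, Y 16.
Y has the most first-place votes.

Y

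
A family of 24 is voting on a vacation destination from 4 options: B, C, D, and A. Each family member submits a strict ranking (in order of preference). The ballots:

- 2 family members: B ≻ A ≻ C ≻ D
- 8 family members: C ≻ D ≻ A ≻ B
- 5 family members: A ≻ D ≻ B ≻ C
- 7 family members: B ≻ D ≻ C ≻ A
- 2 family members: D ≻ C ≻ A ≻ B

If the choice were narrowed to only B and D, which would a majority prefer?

Voters preferring B to D: 9; preferring D to B: 15.
D wins the head-to-head.

D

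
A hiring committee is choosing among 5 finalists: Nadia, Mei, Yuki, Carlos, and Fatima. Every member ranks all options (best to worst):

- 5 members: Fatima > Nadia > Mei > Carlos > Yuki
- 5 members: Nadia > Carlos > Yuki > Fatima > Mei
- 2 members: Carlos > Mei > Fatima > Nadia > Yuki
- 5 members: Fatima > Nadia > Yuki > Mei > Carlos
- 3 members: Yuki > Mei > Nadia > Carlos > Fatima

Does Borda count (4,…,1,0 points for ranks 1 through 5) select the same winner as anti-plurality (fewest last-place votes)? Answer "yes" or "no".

yes

Borda — scores: Nadia 58, Mei 30, Yuki 32, Carlos 31, Fatima 49. Winner: Nadia.
Anti-plurality — last-place votes: Nadia 0, Mei 5, Yuki 7, Carlos 5, Fatima 3. Winner: Nadia.
The two methods agree.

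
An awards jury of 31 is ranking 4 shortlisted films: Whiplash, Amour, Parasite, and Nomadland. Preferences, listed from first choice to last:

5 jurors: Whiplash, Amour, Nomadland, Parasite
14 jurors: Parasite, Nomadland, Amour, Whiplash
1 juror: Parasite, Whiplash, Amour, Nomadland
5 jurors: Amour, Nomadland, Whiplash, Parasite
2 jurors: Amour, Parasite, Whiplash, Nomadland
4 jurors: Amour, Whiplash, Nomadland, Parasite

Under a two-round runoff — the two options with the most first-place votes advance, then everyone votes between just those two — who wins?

Round 1 first-place votes: Whiplash 5, Amour 11, Parasite 15, Nomadland 0.
Parasite and Amour advance.
Runoff: Parasite is preferred to Amour by 15 voters; Amour by 16.
Amour wins the runoff.

Amour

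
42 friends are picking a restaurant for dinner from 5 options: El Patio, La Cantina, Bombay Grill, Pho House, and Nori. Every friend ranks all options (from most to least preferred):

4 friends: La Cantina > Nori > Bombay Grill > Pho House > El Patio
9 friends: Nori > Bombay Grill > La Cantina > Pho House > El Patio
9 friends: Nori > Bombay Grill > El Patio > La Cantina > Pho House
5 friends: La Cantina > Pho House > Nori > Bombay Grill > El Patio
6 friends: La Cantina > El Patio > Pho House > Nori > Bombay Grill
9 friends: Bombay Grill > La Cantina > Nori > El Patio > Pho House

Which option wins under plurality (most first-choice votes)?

First-place votes: El Patio 0, La Cantina 15, Bombay Grill 9, Pho House 0, Nori 18.
Nori has the most first-place votes.

Nori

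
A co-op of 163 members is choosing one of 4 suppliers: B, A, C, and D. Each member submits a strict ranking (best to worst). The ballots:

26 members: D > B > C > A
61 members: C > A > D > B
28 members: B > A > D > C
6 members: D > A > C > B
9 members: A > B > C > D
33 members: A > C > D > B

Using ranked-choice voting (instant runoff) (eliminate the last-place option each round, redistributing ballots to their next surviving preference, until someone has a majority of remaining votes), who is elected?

Round 1: B 28, A 42, C 61, D 32. Eliminate B.
Round 2: A 70, C 61, D 32. Eliminate D.
Round 3: A 76, C 87. C has a majority.

C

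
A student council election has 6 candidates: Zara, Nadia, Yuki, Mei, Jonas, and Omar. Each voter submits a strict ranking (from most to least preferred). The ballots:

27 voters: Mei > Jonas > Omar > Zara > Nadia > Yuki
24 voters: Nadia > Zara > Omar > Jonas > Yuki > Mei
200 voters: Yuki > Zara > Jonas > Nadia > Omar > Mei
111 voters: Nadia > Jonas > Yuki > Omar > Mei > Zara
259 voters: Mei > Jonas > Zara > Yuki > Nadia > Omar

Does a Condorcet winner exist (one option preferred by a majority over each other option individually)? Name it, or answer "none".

Jonas vs Zara: 397–224 for Jonas.
Jonas vs Nadia: 486–135 for Jonas.
Jonas vs Yuki: 421–200 for Jonas.
Jonas vs Mei: 335–286 for Jonas.
Jonas vs Omar: 597–24 for Jonas.
Jonas beats every other option head-to-head.

Jonas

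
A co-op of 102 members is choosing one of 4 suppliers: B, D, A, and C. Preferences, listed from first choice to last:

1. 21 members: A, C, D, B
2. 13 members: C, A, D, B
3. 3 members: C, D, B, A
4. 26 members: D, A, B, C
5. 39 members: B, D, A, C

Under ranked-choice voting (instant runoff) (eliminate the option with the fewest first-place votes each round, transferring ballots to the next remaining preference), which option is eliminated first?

C

Round 1: B 39, D 26, A 21, C 16. Eliminate C.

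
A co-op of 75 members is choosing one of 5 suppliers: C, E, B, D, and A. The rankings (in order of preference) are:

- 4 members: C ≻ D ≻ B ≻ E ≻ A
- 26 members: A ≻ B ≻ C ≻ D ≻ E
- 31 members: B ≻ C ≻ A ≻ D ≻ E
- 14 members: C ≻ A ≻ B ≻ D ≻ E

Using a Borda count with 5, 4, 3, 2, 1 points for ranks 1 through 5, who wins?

B

C: 4·5 + 26·3 + 31·4 + 14·5 = 292
E: 4·2 + 26·1 + 31·1 + 14·1 = 79
B: 4·3 + 26·4 + 31·5 + 14·3 = 313
D: 4·4 + 26·2 + 31·2 + 14·2 = 158
A: 4·1 + 26·5 + 31·3 + 14·4 = 283
B has the highest Borda score (313).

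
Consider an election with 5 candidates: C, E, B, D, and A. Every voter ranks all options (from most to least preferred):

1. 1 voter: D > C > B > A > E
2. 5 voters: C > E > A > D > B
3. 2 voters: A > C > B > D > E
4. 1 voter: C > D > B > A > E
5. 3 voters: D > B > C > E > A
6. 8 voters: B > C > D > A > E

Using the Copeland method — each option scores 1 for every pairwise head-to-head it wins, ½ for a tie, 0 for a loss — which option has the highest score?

C: beats E, D, and A; loses to B → score 3.
E: loses to C, B, D, and A → score 0.
B: beats C, E, and A; ties D → score 3.5.
D: beats E and A; ties B; loses to C → score 2.5.
A: beats E; loses to C, B, and D → score 1.
B has the best pairwise record.

B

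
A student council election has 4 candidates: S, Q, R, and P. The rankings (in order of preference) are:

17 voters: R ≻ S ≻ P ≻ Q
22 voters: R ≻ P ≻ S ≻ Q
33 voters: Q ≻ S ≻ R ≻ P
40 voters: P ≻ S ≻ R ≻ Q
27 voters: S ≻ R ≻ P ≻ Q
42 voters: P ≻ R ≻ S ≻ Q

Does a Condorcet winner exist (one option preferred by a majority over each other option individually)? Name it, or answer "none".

Checking pairwise contests:
P beats S 104–77.
S beats Q 148–33.
S beats R 100–81.
R beats P 99–82.
Every option loses at least one head-to-head, so there is no Condorcet winner.

none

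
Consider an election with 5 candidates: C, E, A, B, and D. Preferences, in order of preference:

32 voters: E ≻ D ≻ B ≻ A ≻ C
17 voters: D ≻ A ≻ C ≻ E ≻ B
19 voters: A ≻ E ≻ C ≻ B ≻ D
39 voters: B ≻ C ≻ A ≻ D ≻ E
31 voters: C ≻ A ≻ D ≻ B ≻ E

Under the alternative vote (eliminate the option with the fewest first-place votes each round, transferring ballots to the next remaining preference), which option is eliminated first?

Round 1: C 31, E 32, A 19, B 39, D 17. Eliminate D.

D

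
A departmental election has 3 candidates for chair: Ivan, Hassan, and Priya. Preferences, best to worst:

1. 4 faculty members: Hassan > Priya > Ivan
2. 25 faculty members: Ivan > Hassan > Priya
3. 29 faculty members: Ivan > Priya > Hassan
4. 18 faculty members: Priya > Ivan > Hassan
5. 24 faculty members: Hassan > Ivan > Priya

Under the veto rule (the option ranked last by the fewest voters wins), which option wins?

Ivan

Last-place votes: Ivan 4, Hassan 47, Priya 49.
Ivan is ranked last by the fewest voters, so Ivan wins.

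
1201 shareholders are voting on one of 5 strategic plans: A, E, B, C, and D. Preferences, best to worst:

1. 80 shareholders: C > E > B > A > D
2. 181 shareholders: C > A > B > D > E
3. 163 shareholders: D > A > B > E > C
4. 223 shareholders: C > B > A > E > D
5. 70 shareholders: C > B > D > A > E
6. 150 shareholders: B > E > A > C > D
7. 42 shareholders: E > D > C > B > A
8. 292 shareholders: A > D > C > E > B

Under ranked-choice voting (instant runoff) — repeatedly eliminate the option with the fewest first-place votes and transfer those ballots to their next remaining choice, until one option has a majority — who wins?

A

Round 1: A 292, E 42, B 150, C 554, D 163. Eliminate E.
Round 2: A 292, B 150, C 554, D 205. Eliminate B.
Round 3: A 442, C 554, D 205. Eliminate D.
Round 4: A 605, C 596. A has a majority.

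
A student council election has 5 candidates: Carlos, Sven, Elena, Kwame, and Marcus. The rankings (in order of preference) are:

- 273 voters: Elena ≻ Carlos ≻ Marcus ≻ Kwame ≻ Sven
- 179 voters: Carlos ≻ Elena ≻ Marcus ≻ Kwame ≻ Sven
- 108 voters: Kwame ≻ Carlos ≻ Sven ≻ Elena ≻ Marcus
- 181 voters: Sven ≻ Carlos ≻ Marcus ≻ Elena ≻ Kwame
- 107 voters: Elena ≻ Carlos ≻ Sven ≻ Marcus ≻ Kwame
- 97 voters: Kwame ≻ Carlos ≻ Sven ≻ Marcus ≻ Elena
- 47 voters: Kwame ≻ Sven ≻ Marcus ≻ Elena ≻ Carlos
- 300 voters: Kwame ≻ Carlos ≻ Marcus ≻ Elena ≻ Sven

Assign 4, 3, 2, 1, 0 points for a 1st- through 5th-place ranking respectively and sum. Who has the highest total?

Carlos

Carlos: 273·3 + 179·4 + 108·3 + 181·3 + 107·3 + 97·3 + 47·0 + 300·3 = 3914
Sven: 273·0 + 179·0 + 108·2 + 181·4 + 107·2 + 97·2 + 47·3 + 300·0 = 1489
Elena: 273·4 + 179·3 + 108·1 + 181·1 + 107·4 + 97·0 + 47·1 + 300·1 = 2693
Kwame: 273·1 + 179·1 + 108·4 + 181·0 + 107·0 + 97·4 + 47·4 + 300·4 = 2660
Marcus: 273·2 + 179·2 + 108·0 + 181·2 + 107·1 + 97·1 + 47·2 + 300·2 = 2164
Carlos has the highest Borda score (3914).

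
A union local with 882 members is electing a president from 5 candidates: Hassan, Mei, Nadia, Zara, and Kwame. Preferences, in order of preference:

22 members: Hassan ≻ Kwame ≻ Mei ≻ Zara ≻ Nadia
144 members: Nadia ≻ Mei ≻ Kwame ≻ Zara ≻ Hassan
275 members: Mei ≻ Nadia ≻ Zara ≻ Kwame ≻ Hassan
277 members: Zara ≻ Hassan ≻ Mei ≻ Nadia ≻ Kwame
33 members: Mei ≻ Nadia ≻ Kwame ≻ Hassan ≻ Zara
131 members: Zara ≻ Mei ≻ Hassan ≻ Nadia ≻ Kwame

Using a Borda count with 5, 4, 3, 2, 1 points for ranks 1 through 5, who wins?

Mei

Hassan: 22·5 + 144·1 + 275·1 + 277·4 + 33·2 + 131·3 = 2096
Mei: 22·3 + 144·4 + 275·5 + 277·3 + 33·5 + 131·4 = 3537
Nadia: 22·1 + 144·5 + 275·4 + 277·2 + 33·4 + 131·2 = 2790
Zara: 22·2 + 144·2 + 275·3 + 277·5 + 33·1 + 131·5 = 3230
Kwame: 22·4 + 144·3 + 275·2 + 277·1 + 33·3 + 131·1 = 1577
Mei has the highest Borda score (3537).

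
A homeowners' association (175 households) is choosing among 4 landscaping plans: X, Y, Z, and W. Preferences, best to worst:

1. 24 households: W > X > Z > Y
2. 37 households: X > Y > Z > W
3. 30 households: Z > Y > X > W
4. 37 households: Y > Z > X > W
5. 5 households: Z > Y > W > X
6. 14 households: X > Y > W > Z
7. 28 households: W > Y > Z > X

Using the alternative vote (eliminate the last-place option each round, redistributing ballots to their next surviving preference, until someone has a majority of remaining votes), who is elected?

Round 1: X 51, Y 37, Z 35, W 52. Eliminate Z.
Round 2: X 51, Y 72, W 52. Eliminate X.
Round 3: Y 123, W 52. Y has a majority.

Y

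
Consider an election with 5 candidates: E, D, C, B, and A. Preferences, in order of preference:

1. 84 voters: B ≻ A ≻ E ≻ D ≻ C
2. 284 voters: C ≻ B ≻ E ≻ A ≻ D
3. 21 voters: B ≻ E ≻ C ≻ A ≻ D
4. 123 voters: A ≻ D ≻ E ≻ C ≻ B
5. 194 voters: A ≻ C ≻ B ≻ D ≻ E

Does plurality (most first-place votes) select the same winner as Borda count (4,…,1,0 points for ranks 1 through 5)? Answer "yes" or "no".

Plurality — first-place votes: E 0, D 0, C 284, B 105, A 317. Winner: A.
Borda — scores: E 1045, D 647, C 1883, B 1660, A 1825. Winner: C.
The two methods disagree.

no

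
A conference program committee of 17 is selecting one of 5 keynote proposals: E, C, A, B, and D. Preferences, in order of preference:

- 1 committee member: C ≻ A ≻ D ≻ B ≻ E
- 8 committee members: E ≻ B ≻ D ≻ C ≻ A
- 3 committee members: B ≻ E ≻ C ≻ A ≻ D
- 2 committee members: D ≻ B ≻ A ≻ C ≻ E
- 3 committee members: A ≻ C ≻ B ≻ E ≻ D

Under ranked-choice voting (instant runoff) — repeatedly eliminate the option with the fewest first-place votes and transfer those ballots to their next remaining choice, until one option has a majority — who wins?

Round 1: E 8, C 1, A 3, B 3, D 2. Eliminate C.
Round 2: E 8, A 4, B 3, D 2. Eliminate D.
Round 3: E 8, A 4, B 5. Eliminate A.
Round 4: E 8, B 9. B has a majority.

B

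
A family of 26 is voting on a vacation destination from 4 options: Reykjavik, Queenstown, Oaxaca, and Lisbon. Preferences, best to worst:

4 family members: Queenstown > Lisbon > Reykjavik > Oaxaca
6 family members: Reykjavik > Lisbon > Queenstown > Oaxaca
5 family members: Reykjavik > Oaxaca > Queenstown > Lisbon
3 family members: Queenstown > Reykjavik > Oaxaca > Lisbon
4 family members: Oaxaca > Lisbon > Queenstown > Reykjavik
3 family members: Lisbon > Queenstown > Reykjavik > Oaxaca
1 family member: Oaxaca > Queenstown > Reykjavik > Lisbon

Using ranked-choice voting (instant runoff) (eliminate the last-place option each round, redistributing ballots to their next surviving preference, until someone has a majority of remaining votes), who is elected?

Queenstown

Round 1: Reykjavik 11, Queenstown 7, Oaxaca 5, Lisbon 3. Eliminate Lisbon.
Round 2: Reykjavik 11, Queenstown 10, Oaxaca 5. Eliminate Oaxaca.
Round 3: Reykjavik 11, Queenstown 15. Queenstown has a majority.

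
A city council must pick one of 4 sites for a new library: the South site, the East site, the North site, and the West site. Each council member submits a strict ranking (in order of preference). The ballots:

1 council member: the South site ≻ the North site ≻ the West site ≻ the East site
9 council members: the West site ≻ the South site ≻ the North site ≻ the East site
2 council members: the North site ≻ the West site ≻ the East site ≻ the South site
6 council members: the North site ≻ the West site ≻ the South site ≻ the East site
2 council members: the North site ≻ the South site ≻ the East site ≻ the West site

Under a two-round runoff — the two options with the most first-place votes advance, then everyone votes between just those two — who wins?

the North site

Round 1 first-place votes: the South site 1, the East site 0, the North site 10, the West site 9.
the North site and the West site advance.
Runoff: the North site is preferred to the West site by 11 voters; the West site by 9.
the North site wins the runoff.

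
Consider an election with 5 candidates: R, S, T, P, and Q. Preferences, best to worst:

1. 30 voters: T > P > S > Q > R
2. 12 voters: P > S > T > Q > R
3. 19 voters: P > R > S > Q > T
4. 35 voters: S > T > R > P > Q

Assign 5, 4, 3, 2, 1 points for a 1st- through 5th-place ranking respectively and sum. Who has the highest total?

R: 30·1 + 12·1 + 19·4 + 35·3 = 223
S: 30·3 + 12·4 + 19·3 + 35·5 = 370
T: 30·5 + 12·3 + 19·1 + 35·4 = 345
P: 30·4 + 12·5 + 19·5 + 35·2 = 345
Q: 30·2 + 12·2 + 19·2 + 35·1 = 157
S has the highest Borda score (370).

S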